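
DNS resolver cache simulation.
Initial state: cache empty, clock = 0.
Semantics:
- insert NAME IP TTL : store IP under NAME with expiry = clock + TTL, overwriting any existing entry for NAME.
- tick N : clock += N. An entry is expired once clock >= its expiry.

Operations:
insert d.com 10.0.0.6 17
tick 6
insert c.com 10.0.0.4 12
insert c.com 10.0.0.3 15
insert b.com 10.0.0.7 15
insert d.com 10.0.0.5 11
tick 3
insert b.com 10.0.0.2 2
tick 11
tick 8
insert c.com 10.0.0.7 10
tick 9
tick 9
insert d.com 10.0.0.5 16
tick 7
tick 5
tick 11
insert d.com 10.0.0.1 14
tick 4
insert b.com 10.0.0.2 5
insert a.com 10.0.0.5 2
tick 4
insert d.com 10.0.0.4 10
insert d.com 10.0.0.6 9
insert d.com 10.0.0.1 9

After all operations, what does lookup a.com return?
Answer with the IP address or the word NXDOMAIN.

Answer: NXDOMAIN

Derivation:
Op 1: insert d.com -> 10.0.0.6 (expiry=0+17=17). clock=0
Op 2: tick 6 -> clock=6.
Op 3: insert c.com -> 10.0.0.4 (expiry=6+12=18). clock=6
Op 4: insert c.com -> 10.0.0.3 (expiry=6+15=21). clock=6
Op 5: insert b.com -> 10.0.0.7 (expiry=6+15=21). clock=6
Op 6: insert d.com -> 10.0.0.5 (expiry=6+11=17). clock=6
Op 7: tick 3 -> clock=9.
Op 8: insert b.com -> 10.0.0.2 (expiry=9+2=11). clock=9
Op 9: tick 11 -> clock=20. purged={b.com,d.com}
Op 10: tick 8 -> clock=28. purged={c.com}
Op 11: insert c.com -> 10.0.0.7 (expiry=28+10=38). clock=28
Op 12: tick 9 -> clock=37.
Op 13: tick 9 -> clock=46. purged={c.com}
Op 14: insert d.com -> 10.0.0.5 (expiry=46+16=62). clock=46
Op 15: tick 7 -> clock=53.
Op 16: tick 5 -> clock=58.
Op 17: tick 11 -> clock=69. purged={d.com}
Op 18: insert d.com -> 10.0.0.1 (expiry=69+14=83). clock=69
Op 19: tick 4 -> clock=73.
Op 20: insert b.com -> 10.0.0.2 (expiry=73+5=78). clock=73
Op 21: insert a.com -> 10.0.0.5 (expiry=73+2=75). clock=73
Op 22: tick 4 -> clock=77. purged={a.com}
Op 23: insert d.com -> 10.0.0.4 (expiry=77+10=87). clock=77
Op 24: insert d.com -> 10.0.0.6 (expiry=77+9=86). clock=77
Op 25: insert d.com -> 10.0.0.1 (expiry=77+9=86). clock=77
lookup a.com: not in cache (expired or never inserted)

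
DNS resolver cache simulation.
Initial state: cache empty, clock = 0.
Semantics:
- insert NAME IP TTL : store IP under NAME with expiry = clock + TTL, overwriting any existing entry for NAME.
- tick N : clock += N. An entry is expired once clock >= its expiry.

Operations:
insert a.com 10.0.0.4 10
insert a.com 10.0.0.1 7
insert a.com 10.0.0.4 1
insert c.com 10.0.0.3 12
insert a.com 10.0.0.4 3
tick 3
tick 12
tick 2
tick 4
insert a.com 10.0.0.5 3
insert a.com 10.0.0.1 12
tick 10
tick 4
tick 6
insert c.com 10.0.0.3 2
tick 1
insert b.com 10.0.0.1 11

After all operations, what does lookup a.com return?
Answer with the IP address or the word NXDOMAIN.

Op 1: insert a.com -> 10.0.0.4 (expiry=0+10=10). clock=0
Op 2: insert a.com -> 10.0.0.1 (expiry=0+7=7). clock=0
Op 3: insert a.com -> 10.0.0.4 (expiry=0+1=1). clock=0
Op 4: insert c.com -> 10.0.0.3 (expiry=0+12=12). clock=0
Op 5: insert a.com -> 10.0.0.4 (expiry=0+3=3). clock=0
Op 6: tick 3 -> clock=3. purged={a.com}
Op 7: tick 12 -> clock=15. purged={c.com}
Op 8: tick 2 -> clock=17.
Op 9: tick 4 -> clock=21.
Op 10: insert a.com -> 10.0.0.5 (expiry=21+3=24). clock=21
Op 11: insert a.com -> 10.0.0.1 (expiry=21+12=33). clock=21
Op 12: tick 10 -> clock=31.
Op 13: tick 4 -> clock=35. purged={a.com}
Op 14: tick 6 -> clock=41.
Op 15: insert c.com -> 10.0.0.3 (expiry=41+2=43). clock=41
Op 16: tick 1 -> clock=42.
Op 17: insert b.com -> 10.0.0.1 (expiry=42+11=53). clock=42
lookup a.com: not in cache (expired or never inserted)

Answer: NXDOMAIN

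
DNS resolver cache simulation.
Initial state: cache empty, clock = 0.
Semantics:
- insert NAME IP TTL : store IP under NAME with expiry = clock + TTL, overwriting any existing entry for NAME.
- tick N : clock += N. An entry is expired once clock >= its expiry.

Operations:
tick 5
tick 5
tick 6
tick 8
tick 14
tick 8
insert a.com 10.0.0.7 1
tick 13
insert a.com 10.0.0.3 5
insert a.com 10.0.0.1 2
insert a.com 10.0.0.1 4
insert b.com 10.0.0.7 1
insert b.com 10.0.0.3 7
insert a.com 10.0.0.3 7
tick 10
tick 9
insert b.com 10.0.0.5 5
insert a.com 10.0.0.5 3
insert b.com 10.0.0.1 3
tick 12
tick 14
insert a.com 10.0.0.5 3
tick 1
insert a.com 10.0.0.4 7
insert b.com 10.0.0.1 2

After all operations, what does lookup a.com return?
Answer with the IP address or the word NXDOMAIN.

Answer: 10.0.0.4

Derivation:
Op 1: tick 5 -> clock=5.
Op 2: tick 5 -> clock=10.
Op 3: tick 6 -> clock=16.
Op 4: tick 8 -> clock=24.
Op 5: tick 14 -> clock=38.
Op 6: tick 8 -> clock=46.
Op 7: insert a.com -> 10.0.0.7 (expiry=46+1=47). clock=46
Op 8: tick 13 -> clock=59. purged={a.com}
Op 9: insert a.com -> 10.0.0.3 (expiry=59+5=64). clock=59
Op 10: insert a.com -> 10.0.0.1 (expiry=59+2=61). clock=59
Op 11: insert a.com -> 10.0.0.1 (expiry=59+4=63). clock=59
Op 12: insert b.com -> 10.0.0.7 (expiry=59+1=60). clock=59
Op 13: insert b.com -> 10.0.0.3 (expiry=59+7=66). clock=59
Op 14: insert a.com -> 10.0.0.3 (expiry=59+7=66). clock=59
Op 15: tick 10 -> clock=69. purged={a.com,b.com}
Op 16: tick 9 -> clock=78.
Op 17: insert b.com -> 10.0.0.5 (expiry=78+5=83). clock=78
Op 18: insert a.com -> 10.0.0.5 (expiry=78+3=81). clock=78
Op 19: insert b.com -> 10.0.0.1 (expiry=78+3=81). clock=78
Op 20: tick 12 -> clock=90. purged={a.com,b.com}
Op 21: tick 14 -> clock=104.
Op 22: insert a.com -> 10.0.0.5 (expiry=104+3=107). clock=104
Op 23: tick 1 -> clock=105.
Op 24: insert a.com -> 10.0.0.4 (expiry=105+7=112). clock=105
Op 25: insert b.com -> 10.0.0.1 (expiry=105+2=107). clock=105
lookup a.com: present, ip=10.0.0.4 expiry=112 > clock=105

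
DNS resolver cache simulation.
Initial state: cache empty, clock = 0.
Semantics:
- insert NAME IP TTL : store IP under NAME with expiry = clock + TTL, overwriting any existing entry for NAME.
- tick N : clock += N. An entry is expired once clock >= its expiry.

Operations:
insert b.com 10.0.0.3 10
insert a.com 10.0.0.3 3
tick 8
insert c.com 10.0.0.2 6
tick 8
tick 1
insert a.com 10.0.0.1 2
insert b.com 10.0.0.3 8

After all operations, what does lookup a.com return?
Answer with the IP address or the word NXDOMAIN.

Answer: 10.0.0.1

Derivation:
Op 1: insert b.com -> 10.0.0.3 (expiry=0+10=10). clock=0
Op 2: insert a.com -> 10.0.0.3 (expiry=0+3=3). clock=0
Op 3: tick 8 -> clock=8. purged={a.com}
Op 4: insert c.com -> 10.0.0.2 (expiry=8+6=14). clock=8
Op 5: tick 8 -> clock=16. purged={b.com,c.com}
Op 6: tick 1 -> clock=17.
Op 7: insert a.com -> 10.0.0.1 (expiry=17+2=19). clock=17
Op 8: insert b.com -> 10.0.0.3 (expiry=17+8=25). clock=17
lookup a.com: present, ip=10.0.0.1 expiry=19 > clock=17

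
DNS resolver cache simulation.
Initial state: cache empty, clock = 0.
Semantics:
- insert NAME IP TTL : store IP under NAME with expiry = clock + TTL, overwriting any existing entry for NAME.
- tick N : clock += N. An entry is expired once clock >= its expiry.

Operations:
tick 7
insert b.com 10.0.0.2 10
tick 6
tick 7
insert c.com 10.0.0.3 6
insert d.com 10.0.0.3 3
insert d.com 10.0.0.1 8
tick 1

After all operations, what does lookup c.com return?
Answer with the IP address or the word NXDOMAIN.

Answer: 10.0.0.3

Derivation:
Op 1: tick 7 -> clock=7.
Op 2: insert b.com -> 10.0.0.2 (expiry=7+10=17). clock=7
Op 3: tick 6 -> clock=13.
Op 4: tick 7 -> clock=20. purged={b.com}
Op 5: insert c.com -> 10.0.0.3 (expiry=20+6=26). clock=20
Op 6: insert d.com -> 10.0.0.3 (expiry=20+3=23). clock=20
Op 7: insert d.com -> 10.0.0.1 (expiry=20+8=28). clock=20
Op 8: tick 1 -> clock=21.
lookup c.com: present, ip=10.0.0.3 expiry=26 > clock=21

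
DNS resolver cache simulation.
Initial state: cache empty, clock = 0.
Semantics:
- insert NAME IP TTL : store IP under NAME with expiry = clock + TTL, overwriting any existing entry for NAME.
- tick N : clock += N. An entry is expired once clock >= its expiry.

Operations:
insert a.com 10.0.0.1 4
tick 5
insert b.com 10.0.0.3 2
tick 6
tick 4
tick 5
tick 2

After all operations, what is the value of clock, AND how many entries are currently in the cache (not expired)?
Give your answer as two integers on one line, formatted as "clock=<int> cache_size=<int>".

Op 1: insert a.com -> 10.0.0.1 (expiry=0+4=4). clock=0
Op 2: tick 5 -> clock=5. purged={a.com}
Op 3: insert b.com -> 10.0.0.3 (expiry=5+2=7). clock=5
Op 4: tick 6 -> clock=11. purged={b.com}
Op 5: tick 4 -> clock=15.
Op 6: tick 5 -> clock=20.
Op 7: tick 2 -> clock=22.
Final clock = 22
Final cache (unexpired): {} -> size=0

Answer: clock=22 cache_size=0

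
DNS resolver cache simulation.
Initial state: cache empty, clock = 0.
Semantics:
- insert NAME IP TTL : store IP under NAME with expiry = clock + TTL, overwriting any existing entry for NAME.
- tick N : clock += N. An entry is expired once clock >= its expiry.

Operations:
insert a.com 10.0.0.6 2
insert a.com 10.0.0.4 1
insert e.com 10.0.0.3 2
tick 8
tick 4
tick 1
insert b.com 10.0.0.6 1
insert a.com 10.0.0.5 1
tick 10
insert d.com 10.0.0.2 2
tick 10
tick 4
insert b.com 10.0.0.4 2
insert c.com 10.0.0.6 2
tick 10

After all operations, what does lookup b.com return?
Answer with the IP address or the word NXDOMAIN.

Op 1: insert a.com -> 10.0.0.6 (expiry=0+2=2). clock=0
Op 2: insert a.com -> 10.0.0.4 (expiry=0+1=1). clock=0
Op 3: insert e.com -> 10.0.0.3 (expiry=0+2=2). clock=0
Op 4: tick 8 -> clock=8. purged={a.com,e.com}
Op 5: tick 4 -> clock=12.
Op 6: tick 1 -> clock=13.
Op 7: insert b.com -> 10.0.0.6 (expiry=13+1=14). clock=13
Op 8: insert a.com -> 10.0.0.5 (expiry=13+1=14). clock=13
Op 9: tick 10 -> clock=23. purged={a.com,b.com}
Op 10: insert d.com -> 10.0.0.2 (expiry=23+2=25). clock=23
Op 11: tick 10 -> clock=33. purged={d.com}
Op 12: tick 4 -> clock=37.
Op 13: insert b.com -> 10.0.0.4 (expiry=37+2=39). clock=37
Op 14: insert c.com -> 10.0.0.6 (expiry=37+2=39). clock=37
Op 15: tick 10 -> clock=47. purged={b.com,c.com}
lookup b.com: not in cache (expired or never inserted)

Answer: NXDOMAIN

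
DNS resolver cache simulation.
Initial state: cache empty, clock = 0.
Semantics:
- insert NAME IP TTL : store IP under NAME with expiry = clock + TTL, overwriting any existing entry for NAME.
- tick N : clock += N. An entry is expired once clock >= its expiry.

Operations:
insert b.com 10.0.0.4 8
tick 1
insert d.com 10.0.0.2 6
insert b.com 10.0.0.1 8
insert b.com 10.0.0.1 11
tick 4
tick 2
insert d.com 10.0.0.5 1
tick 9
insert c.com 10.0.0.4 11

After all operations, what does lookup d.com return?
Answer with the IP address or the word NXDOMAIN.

Op 1: insert b.com -> 10.0.0.4 (expiry=0+8=8). clock=0
Op 2: tick 1 -> clock=1.
Op 3: insert d.com -> 10.0.0.2 (expiry=1+6=7). clock=1
Op 4: insert b.com -> 10.0.0.1 (expiry=1+8=9). clock=1
Op 5: insert b.com -> 10.0.0.1 (expiry=1+11=12). clock=1
Op 6: tick 4 -> clock=5.
Op 7: tick 2 -> clock=7. purged={d.com}
Op 8: insert d.com -> 10.0.0.5 (expiry=7+1=8). clock=7
Op 9: tick 9 -> clock=16. purged={b.com,d.com}
Op 10: insert c.com -> 10.0.0.4 (expiry=16+11=27). clock=16
lookup d.com: not in cache (expired or never inserted)

Answer: NXDOMAIN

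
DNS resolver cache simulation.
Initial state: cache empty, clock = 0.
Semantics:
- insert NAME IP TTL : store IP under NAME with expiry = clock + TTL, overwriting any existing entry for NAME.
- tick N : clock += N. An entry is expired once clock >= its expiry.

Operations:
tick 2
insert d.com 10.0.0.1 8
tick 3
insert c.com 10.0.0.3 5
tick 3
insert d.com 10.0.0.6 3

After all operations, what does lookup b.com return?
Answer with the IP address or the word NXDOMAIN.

Answer: NXDOMAIN

Derivation:
Op 1: tick 2 -> clock=2.
Op 2: insert d.com -> 10.0.0.1 (expiry=2+8=10). clock=2
Op 3: tick 3 -> clock=5.
Op 4: insert c.com -> 10.0.0.3 (expiry=5+5=10). clock=5
Op 5: tick 3 -> clock=8.
Op 6: insert d.com -> 10.0.0.6 (expiry=8+3=11). clock=8
lookup b.com: not in cache (expired or never inserted)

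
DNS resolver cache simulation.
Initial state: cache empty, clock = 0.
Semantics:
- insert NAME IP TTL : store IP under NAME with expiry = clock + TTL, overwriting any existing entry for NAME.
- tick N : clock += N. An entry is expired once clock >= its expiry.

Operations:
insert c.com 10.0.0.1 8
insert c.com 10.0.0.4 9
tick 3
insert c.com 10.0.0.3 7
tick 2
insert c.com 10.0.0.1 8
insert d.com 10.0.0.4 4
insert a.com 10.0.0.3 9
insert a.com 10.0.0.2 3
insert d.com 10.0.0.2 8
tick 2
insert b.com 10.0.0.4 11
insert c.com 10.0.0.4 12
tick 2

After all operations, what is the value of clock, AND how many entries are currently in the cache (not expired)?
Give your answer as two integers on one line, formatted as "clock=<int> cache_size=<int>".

Answer: clock=9 cache_size=3

Derivation:
Op 1: insert c.com -> 10.0.0.1 (expiry=0+8=8). clock=0
Op 2: insert c.com -> 10.0.0.4 (expiry=0+9=9). clock=0
Op 3: tick 3 -> clock=3.
Op 4: insert c.com -> 10.0.0.3 (expiry=3+7=10). clock=3
Op 5: tick 2 -> clock=5.
Op 6: insert c.com -> 10.0.0.1 (expiry=5+8=13). clock=5
Op 7: insert d.com -> 10.0.0.4 (expiry=5+4=9). clock=5
Op 8: insert a.com -> 10.0.0.3 (expiry=5+9=14). clock=5
Op 9: insert a.com -> 10.0.0.2 (expiry=5+3=8). clock=5
Op 10: insert d.com -> 10.0.0.2 (expiry=5+8=13). clock=5
Op 11: tick 2 -> clock=7.
Op 12: insert b.com -> 10.0.0.4 (expiry=7+11=18). clock=7
Op 13: insert c.com -> 10.0.0.4 (expiry=7+12=19). clock=7
Op 14: tick 2 -> clock=9. purged={a.com}
Final clock = 9
Final cache (unexpired): {b.com,c.com,d.com} -> size=3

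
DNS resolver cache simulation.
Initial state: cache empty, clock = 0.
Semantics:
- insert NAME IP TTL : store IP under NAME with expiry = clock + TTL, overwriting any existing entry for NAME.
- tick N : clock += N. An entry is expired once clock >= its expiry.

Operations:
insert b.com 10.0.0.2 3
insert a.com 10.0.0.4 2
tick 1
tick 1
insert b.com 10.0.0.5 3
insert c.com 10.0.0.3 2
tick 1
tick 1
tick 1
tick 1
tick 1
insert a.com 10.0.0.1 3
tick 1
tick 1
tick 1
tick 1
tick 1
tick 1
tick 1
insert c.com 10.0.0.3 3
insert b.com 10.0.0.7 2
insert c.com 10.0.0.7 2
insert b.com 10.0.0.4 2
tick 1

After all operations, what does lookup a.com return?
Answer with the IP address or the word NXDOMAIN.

Op 1: insert b.com -> 10.0.0.2 (expiry=0+3=3). clock=0
Op 2: insert a.com -> 10.0.0.4 (expiry=0+2=2). clock=0
Op 3: tick 1 -> clock=1.
Op 4: tick 1 -> clock=2. purged={a.com}
Op 5: insert b.com -> 10.0.0.5 (expiry=2+3=5). clock=2
Op 6: insert c.com -> 10.0.0.3 (expiry=2+2=4). clock=2
Op 7: tick 1 -> clock=3.
Op 8: tick 1 -> clock=4. purged={c.com}
Op 9: tick 1 -> clock=5. purged={b.com}
Op 10: tick 1 -> clock=6.
Op 11: tick 1 -> clock=7.
Op 12: insert a.com -> 10.0.0.1 (expiry=7+3=10). clock=7
Op 13: tick 1 -> clock=8.
Op 14: tick 1 -> clock=9.
Op 15: tick 1 -> clock=10. purged={a.com}
Op 16: tick 1 -> clock=11.
Op 17: tick 1 -> clock=12.
Op 18: tick 1 -> clock=13.
Op 19: tick 1 -> clock=14.
Op 20: insert c.com -> 10.0.0.3 (expiry=14+3=17). clock=14
Op 21: insert b.com -> 10.0.0.7 (expiry=14+2=16). clock=14
Op 22: insert c.com -> 10.0.0.7 (expiry=14+2=16). clock=14
Op 23: insert b.com -> 10.0.0.4 (expiry=14+2=16). clock=14
Op 24: tick 1 -> clock=15.
lookup a.com: not in cache (expired or never inserted)

Answer: NXDOMAIN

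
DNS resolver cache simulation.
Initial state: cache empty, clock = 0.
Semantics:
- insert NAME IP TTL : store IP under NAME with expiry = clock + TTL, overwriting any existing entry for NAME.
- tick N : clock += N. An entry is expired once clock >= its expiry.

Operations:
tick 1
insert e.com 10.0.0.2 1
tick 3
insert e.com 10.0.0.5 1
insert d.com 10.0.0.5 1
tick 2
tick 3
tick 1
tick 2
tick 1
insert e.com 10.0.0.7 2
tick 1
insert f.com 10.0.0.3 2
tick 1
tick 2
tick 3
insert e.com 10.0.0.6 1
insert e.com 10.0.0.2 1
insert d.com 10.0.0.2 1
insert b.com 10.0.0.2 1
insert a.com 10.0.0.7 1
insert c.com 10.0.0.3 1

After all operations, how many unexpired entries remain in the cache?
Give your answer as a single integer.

Op 1: tick 1 -> clock=1.
Op 2: insert e.com -> 10.0.0.2 (expiry=1+1=2). clock=1
Op 3: tick 3 -> clock=4. purged={e.com}
Op 4: insert e.com -> 10.0.0.5 (expiry=4+1=5). clock=4
Op 5: insert d.com -> 10.0.0.5 (expiry=4+1=5). clock=4
Op 6: tick 2 -> clock=6. purged={d.com,e.com}
Op 7: tick 3 -> clock=9.
Op 8: tick 1 -> clock=10.
Op 9: tick 2 -> clock=12.
Op 10: tick 1 -> clock=13.
Op 11: insert e.com -> 10.0.0.7 (expiry=13+2=15). clock=13
Op 12: tick 1 -> clock=14.
Op 13: insert f.com -> 10.0.0.3 (expiry=14+2=16). clock=14
Op 14: tick 1 -> clock=15. purged={e.com}
Op 15: tick 2 -> clock=17. purged={f.com}
Op 16: tick 3 -> clock=20.
Op 17: insert e.com -> 10.0.0.6 (expiry=20+1=21). clock=20
Op 18: insert e.com -> 10.0.0.2 (expiry=20+1=21). clock=20
Op 19: insert d.com -> 10.0.0.2 (expiry=20+1=21). clock=20
Op 20: insert b.com -> 10.0.0.2 (expiry=20+1=21). clock=20
Op 21: insert a.com -> 10.0.0.7 (expiry=20+1=21). clock=20
Op 22: insert c.com -> 10.0.0.3 (expiry=20+1=21). clock=20
Final cache (unexpired): {a.com,b.com,c.com,d.com,e.com} -> size=5

Answer: 5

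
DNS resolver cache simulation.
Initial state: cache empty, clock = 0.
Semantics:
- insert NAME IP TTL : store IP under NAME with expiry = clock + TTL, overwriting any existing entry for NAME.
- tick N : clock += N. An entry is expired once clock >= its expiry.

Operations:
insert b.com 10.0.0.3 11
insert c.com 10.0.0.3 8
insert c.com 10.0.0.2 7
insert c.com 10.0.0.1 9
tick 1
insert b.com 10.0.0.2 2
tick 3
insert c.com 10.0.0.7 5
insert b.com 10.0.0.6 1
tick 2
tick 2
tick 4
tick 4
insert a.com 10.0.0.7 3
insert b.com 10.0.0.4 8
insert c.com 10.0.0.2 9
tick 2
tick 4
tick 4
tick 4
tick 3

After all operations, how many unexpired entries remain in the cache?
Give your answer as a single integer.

Answer: 0

Derivation:
Op 1: insert b.com -> 10.0.0.3 (expiry=0+11=11). clock=0
Op 2: insert c.com -> 10.0.0.3 (expiry=0+8=8). clock=0
Op 3: insert c.com -> 10.0.0.2 (expiry=0+7=7). clock=0
Op 4: insert c.com -> 10.0.0.1 (expiry=0+9=9). clock=0
Op 5: tick 1 -> clock=1.
Op 6: insert b.com -> 10.0.0.2 (expiry=1+2=3). clock=1
Op 7: tick 3 -> clock=4. purged={b.com}
Op 8: insert c.com -> 10.0.0.7 (expiry=4+5=9). clock=4
Op 9: insert b.com -> 10.0.0.6 (expiry=4+1=5). clock=4
Op 10: tick 2 -> clock=6. purged={b.com}
Op 11: tick 2 -> clock=8.
Op 12: tick 4 -> clock=12. purged={c.com}
Op 13: tick 4 -> clock=16.
Op 14: insert a.com -> 10.0.0.7 (expiry=16+3=19). clock=16
Op 15: insert b.com -> 10.0.0.4 (expiry=16+8=24). clock=16
Op 16: insert c.com -> 10.0.0.2 (expiry=16+9=25). clock=16
Op 17: tick 2 -> clock=18.
Op 18: tick 4 -> clock=22. purged={a.com}
Op 19: tick 4 -> clock=26. purged={b.com,c.com}
Op 20: tick 4 -> clock=30.
Op 21: tick 3 -> clock=33.
Final cache (unexpired): {} -> size=0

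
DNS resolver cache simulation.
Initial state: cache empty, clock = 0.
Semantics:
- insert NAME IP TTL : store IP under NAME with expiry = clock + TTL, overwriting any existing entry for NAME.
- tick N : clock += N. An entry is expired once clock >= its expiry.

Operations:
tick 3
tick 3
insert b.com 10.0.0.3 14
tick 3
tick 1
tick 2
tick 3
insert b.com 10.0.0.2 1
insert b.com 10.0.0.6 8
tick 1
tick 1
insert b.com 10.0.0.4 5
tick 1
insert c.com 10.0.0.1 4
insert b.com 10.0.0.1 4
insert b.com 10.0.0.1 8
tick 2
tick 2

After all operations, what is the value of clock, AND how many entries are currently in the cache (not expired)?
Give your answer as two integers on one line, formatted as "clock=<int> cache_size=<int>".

Answer: clock=22 cache_size=1

Derivation:
Op 1: tick 3 -> clock=3.
Op 2: tick 3 -> clock=6.
Op 3: insert b.com -> 10.0.0.3 (expiry=6+14=20). clock=6
Op 4: tick 3 -> clock=9.
Op 5: tick 1 -> clock=10.
Op 6: tick 2 -> clock=12.
Op 7: tick 3 -> clock=15.
Op 8: insert b.com -> 10.0.0.2 (expiry=15+1=16). clock=15
Op 9: insert b.com -> 10.0.0.6 (expiry=15+8=23). clock=15
Op 10: tick 1 -> clock=16.
Op 11: tick 1 -> clock=17.
Op 12: insert b.com -> 10.0.0.4 (expiry=17+5=22). clock=17
Op 13: tick 1 -> clock=18.
Op 14: insert c.com -> 10.0.0.1 (expiry=18+4=22). clock=18
Op 15: insert b.com -> 10.0.0.1 (expiry=18+4=22). clock=18
Op 16: insert b.com -> 10.0.0.1 (expiry=18+8=26). clock=18
Op 17: tick 2 -> clock=20.
Op 18: tick 2 -> clock=22. purged={c.com}
Final clock = 22
Final cache (unexpired): {b.com} -> size=1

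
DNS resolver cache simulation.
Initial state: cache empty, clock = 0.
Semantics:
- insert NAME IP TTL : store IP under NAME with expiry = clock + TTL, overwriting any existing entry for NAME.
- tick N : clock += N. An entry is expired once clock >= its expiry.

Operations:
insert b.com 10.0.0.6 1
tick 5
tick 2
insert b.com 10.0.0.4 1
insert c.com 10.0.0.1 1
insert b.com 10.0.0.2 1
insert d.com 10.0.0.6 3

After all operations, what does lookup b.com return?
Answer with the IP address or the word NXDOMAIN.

Answer: 10.0.0.2

Derivation:
Op 1: insert b.com -> 10.0.0.6 (expiry=0+1=1). clock=0
Op 2: tick 5 -> clock=5. purged={b.com}
Op 3: tick 2 -> clock=7.
Op 4: insert b.com -> 10.0.0.4 (expiry=7+1=8). clock=7
Op 5: insert c.com -> 10.0.0.1 (expiry=7+1=8). clock=7
Op 6: insert b.com -> 10.0.0.2 (expiry=7+1=8). clock=7
Op 7: insert d.com -> 10.0.0.6 (expiry=7+3=10). clock=7
lookup b.com: present, ip=10.0.0.2 expiry=8 > clock=7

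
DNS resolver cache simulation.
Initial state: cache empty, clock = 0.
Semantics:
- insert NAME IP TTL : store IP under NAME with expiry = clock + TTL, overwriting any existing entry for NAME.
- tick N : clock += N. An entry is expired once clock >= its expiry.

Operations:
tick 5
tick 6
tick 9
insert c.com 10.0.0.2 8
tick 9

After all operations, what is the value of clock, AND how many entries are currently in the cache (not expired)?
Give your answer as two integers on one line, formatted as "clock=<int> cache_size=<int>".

Op 1: tick 5 -> clock=5.
Op 2: tick 6 -> clock=11.
Op 3: tick 9 -> clock=20.
Op 4: insert c.com -> 10.0.0.2 (expiry=20+8=28). clock=20
Op 5: tick 9 -> clock=29. purged={c.com}
Final clock = 29
Final cache (unexpired): {} -> size=0

Answer: clock=29 cache_size=0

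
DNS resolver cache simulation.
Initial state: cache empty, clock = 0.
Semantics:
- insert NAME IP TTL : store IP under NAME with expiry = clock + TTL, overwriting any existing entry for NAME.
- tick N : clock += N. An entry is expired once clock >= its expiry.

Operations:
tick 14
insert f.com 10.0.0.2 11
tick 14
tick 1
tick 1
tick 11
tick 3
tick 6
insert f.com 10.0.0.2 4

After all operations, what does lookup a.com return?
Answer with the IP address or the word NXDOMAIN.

Answer: NXDOMAIN

Derivation:
Op 1: tick 14 -> clock=14.
Op 2: insert f.com -> 10.0.0.2 (expiry=14+11=25). clock=14
Op 3: tick 14 -> clock=28. purged={f.com}
Op 4: tick 1 -> clock=29.
Op 5: tick 1 -> clock=30.
Op 6: tick 11 -> clock=41.
Op 7: tick 3 -> clock=44.
Op 8: tick 6 -> clock=50.
Op 9: insert f.com -> 10.0.0.2 (expiry=50+4=54). clock=50
lookup a.com: not in cache (expired or never inserted)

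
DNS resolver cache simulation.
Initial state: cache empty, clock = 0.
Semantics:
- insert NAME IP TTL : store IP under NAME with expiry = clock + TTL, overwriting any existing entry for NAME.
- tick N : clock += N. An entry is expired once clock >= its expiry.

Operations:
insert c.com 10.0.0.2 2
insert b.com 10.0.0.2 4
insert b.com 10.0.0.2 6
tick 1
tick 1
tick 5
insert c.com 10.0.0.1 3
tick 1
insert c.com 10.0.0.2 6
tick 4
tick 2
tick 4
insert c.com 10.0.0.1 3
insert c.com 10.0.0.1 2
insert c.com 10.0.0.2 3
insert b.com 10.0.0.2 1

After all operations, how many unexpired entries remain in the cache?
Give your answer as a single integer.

Op 1: insert c.com -> 10.0.0.2 (expiry=0+2=2). clock=0
Op 2: insert b.com -> 10.0.0.2 (expiry=0+4=4). clock=0
Op 3: insert b.com -> 10.0.0.2 (expiry=0+6=6). clock=0
Op 4: tick 1 -> clock=1.
Op 5: tick 1 -> clock=2. purged={c.com}
Op 6: tick 5 -> clock=7. purged={b.com}
Op 7: insert c.com -> 10.0.0.1 (expiry=7+3=10). clock=7
Op 8: tick 1 -> clock=8.
Op 9: insert c.com -> 10.0.0.2 (expiry=8+6=14). clock=8
Op 10: tick 4 -> clock=12.
Op 11: tick 2 -> clock=14. purged={c.com}
Op 12: tick 4 -> clock=18.
Op 13: insert c.com -> 10.0.0.1 (expiry=18+3=21). clock=18
Op 14: insert c.com -> 10.0.0.1 (expiry=18+2=20). clock=18
Op 15: insert c.com -> 10.0.0.2 (expiry=18+3=21). clock=18
Op 16: insert b.com -> 10.0.0.2 (expiry=18+1=19). clock=18
Final cache (unexpired): {b.com,c.com} -> size=2

Answer: 2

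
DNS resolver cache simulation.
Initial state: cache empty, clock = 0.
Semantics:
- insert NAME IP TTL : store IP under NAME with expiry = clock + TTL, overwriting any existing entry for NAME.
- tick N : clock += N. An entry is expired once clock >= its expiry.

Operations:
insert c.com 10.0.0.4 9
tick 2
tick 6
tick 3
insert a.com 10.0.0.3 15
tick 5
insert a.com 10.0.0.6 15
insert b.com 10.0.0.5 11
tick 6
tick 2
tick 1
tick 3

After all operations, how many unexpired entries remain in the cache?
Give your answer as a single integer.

Answer: 1

Derivation:
Op 1: insert c.com -> 10.0.0.4 (expiry=0+9=9). clock=0
Op 2: tick 2 -> clock=2.
Op 3: tick 6 -> clock=8.
Op 4: tick 3 -> clock=11. purged={c.com}
Op 5: insert a.com -> 10.0.0.3 (expiry=11+15=26). clock=11
Op 6: tick 5 -> clock=16.
Op 7: insert a.com -> 10.0.0.6 (expiry=16+15=31). clock=16
Op 8: insert b.com -> 10.0.0.5 (expiry=16+11=27). clock=16
Op 9: tick 6 -> clock=22.
Op 10: tick 2 -> clock=24.
Op 11: tick 1 -> clock=25.
Op 12: tick 3 -> clock=28. purged={b.com}
Final cache (unexpired): {a.com} -> size=1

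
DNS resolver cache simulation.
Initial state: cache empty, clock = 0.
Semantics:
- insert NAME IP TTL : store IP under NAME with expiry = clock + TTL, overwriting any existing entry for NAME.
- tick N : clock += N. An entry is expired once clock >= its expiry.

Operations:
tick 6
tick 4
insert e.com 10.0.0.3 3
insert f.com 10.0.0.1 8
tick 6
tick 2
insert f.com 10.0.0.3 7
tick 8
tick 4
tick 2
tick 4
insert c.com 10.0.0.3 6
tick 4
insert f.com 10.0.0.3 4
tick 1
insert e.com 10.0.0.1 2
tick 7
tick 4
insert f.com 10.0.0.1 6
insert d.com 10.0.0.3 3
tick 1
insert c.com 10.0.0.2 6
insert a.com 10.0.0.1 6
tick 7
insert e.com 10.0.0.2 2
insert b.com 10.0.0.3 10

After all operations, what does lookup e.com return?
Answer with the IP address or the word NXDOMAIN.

Op 1: tick 6 -> clock=6.
Op 2: tick 4 -> clock=10.
Op 3: insert e.com -> 10.0.0.3 (expiry=10+3=13). clock=10
Op 4: insert f.com -> 10.0.0.1 (expiry=10+8=18). clock=10
Op 5: tick 6 -> clock=16. purged={e.com}
Op 6: tick 2 -> clock=18. purged={f.com}
Op 7: insert f.com -> 10.0.0.3 (expiry=18+7=25). clock=18
Op 8: tick 8 -> clock=26. purged={f.com}
Op 9: tick 4 -> clock=30.
Op 10: tick 2 -> clock=32.
Op 11: tick 4 -> clock=36.
Op 12: insert c.com -> 10.0.0.3 (expiry=36+6=42). clock=36
Op 13: tick 4 -> clock=40.
Op 14: insert f.com -> 10.0.0.3 (expiry=40+4=44). clock=40
Op 15: tick 1 -> clock=41.
Op 16: insert e.com -> 10.0.0.1 (expiry=41+2=43). clock=41
Op 17: tick 7 -> clock=48. purged={c.com,e.com,f.com}
Op 18: tick 4 -> clock=52.
Op 19: insert f.com -> 10.0.0.1 (expiry=52+6=58). clock=52
Op 20: insert d.com -> 10.0.0.3 (expiry=52+3=55). clock=52
Op 21: tick 1 -> clock=53.
Op 22: insert c.com -> 10.0.0.2 (expiry=53+6=59). clock=53
Op 23: insert a.com -> 10.0.0.1 (expiry=53+6=59). clock=53
Op 24: tick 7 -> clock=60. purged={a.com,c.com,d.com,f.com}
Op 25: insert e.com -> 10.0.0.2 (expiry=60+2=62). clock=60
Op 26: insert b.com -> 10.0.0.3 (expiry=60+10=70). clock=60
lookup e.com: present, ip=10.0.0.2 expiry=62 > clock=60

Answer: 10.0.0.2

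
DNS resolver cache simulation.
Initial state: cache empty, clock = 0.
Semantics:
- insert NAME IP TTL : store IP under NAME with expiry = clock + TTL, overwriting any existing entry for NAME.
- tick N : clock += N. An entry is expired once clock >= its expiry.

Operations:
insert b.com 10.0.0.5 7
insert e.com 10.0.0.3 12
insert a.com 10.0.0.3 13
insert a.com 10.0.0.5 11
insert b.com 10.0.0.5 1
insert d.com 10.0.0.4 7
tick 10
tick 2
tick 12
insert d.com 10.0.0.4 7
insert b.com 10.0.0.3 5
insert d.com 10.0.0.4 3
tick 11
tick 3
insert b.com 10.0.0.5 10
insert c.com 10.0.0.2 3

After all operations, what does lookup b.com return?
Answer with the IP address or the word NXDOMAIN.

Answer: 10.0.0.5

Derivation:
Op 1: insert b.com -> 10.0.0.5 (expiry=0+7=7). clock=0
Op 2: insert e.com -> 10.0.0.3 (expiry=0+12=12). clock=0
Op 3: insert a.com -> 10.0.0.3 (expiry=0+13=13). clock=0
Op 4: insert a.com -> 10.0.0.5 (expiry=0+11=11). clock=0
Op 5: insert b.com -> 10.0.0.5 (expiry=0+1=1). clock=0
Op 6: insert d.com -> 10.0.0.4 (expiry=0+7=7). clock=0
Op 7: tick 10 -> clock=10. purged={b.com,d.com}
Op 8: tick 2 -> clock=12. purged={a.com,e.com}
Op 9: tick 12 -> clock=24.
Op 10: insert d.com -> 10.0.0.4 (expiry=24+7=31). clock=24
Op 11: insert b.com -> 10.0.0.3 (expiry=24+5=29). clock=24
Op 12: insert d.com -> 10.0.0.4 (expiry=24+3=27). clock=24
Op 13: tick 11 -> clock=35. purged={b.com,d.com}
Op 14: tick 3 -> clock=38.
Op 15: insert b.com -> 10.0.0.5 (expiry=38+10=48). clock=38
Op 16: insert c.com -> 10.0.0.2 (expiry=38+3=41). clock=38
lookup b.com: present, ip=10.0.0.5 expiry=48 > clock=38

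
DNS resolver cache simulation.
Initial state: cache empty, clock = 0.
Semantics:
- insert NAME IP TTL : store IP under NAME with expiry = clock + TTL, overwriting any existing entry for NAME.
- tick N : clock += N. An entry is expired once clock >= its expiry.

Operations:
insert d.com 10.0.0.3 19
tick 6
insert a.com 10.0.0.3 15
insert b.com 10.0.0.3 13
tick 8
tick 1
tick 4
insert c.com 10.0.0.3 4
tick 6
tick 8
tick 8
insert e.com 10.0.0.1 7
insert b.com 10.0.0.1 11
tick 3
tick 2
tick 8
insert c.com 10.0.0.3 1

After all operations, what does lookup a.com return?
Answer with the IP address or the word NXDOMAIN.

Answer: NXDOMAIN

Derivation:
Op 1: insert d.com -> 10.0.0.3 (expiry=0+19=19). clock=0
Op 2: tick 6 -> clock=6.
Op 3: insert a.com -> 10.0.0.3 (expiry=6+15=21). clock=6
Op 4: insert b.com -> 10.0.0.3 (expiry=6+13=19). clock=6
Op 5: tick 8 -> clock=14.
Op 6: tick 1 -> clock=15.
Op 7: tick 4 -> clock=19. purged={b.com,d.com}
Op 8: insert c.com -> 10.0.0.3 (expiry=19+4=23). clock=19
Op 9: tick 6 -> clock=25. purged={a.com,c.com}
Op 10: tick 8 -> clock=33.
Op 11: tick 8 -> clock=41.
Op 12: insert e.com -> 10.0.0.1 (expiry=41+7=48). clock=41
Op 13: insert b.com -> 10.0.0.1 (expiry=41+11=52). clock=41
Op 14: tick 3 -> clock=44.
Op 15: tick 2 -> clock=46.
Op 16: tick 8 -> clock=54. purged={b.com,e.com}
Op 17: insert c.com -> 10.0.0.3 (expiry=54+1=55). clock=54
lookup a.com: not in cache (expired or never inserted)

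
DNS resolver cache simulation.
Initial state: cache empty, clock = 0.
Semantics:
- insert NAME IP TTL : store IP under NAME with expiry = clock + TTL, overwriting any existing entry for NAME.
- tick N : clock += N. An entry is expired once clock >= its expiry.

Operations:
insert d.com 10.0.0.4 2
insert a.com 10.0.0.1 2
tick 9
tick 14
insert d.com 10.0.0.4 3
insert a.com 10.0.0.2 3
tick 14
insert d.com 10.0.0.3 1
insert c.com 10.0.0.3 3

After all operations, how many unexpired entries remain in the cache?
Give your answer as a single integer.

Op 1: insert d.com -> 10.0.0.4 (expiry=0+2=2). clock=0
Op 2: insert a.com -> 10.0.0.1 (expiry=0+2=2). clock=0
Op 3: tick 9 -> clock=9. purged={a.com,d.com}
Op 4: tick 14 -> clock=23.
Op 5: insert d.com -> 10.0.0.4 (expiry=23+3=26). clock=23
Op 6: insert a.com -> 10.0.0.2 (expiry=23+3=26). clock=23
Op 7: tick 14 -> clock=37. purged={a.com,d.com}
Op 8: insert d.com -> 10.0.0.3 (expiry=37+1=38). clock=37
Op 9: insert c.com -> 10.0.0.3 (expiry=37+3=40). clock=37
Final cache (unexpired): {c.com,d.com} -> size=2

Answer: 2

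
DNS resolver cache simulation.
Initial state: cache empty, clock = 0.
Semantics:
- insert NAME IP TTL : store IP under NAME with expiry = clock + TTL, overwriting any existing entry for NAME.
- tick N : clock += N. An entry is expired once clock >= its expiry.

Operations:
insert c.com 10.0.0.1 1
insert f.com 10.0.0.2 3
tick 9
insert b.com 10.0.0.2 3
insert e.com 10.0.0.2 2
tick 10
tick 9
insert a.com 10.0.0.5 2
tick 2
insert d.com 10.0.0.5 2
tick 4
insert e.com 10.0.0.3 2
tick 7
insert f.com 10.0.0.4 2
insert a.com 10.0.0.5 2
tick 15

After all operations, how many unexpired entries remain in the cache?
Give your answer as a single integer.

Answer: 0

Derivation:
Op 1: insert c.com -> 10.0.0.1 (expiry=0+1=1). clock=0
Op 2: insert f.com -> 10.0.0.2 (expiry=0+3=3). clock=0
Op 3: tick 9 -> clock=9. purged={c.com,f.com}
Op 4: insert b.com -> 10.0.0.2 (expiry=9+3=12). clock=9
Op 5: insert e.com -> 10.0.0.2 (expiry=9+2=11). clock=9
Op 6: tick 10 -> clock=19. purged={b.com,e.com}
Op 7: tick 9 -> clock=28.
Op 8: insert a.com -> 10.0.0.5 (expiry=28+2=30). clock=28
Op 9: tick 2 -> clock=30. purged={a.com}
Op 10: insert d.com -> 10.0.0.5 (expiry=30+2=32). clock=30
Op 11: tick 4 -> clock=34. purged={d.com}
Op 12: insert e.com -> 10.0.0.3 (expiry=34+2=36). clock=34
Op 13: tick 7 -> clock=41. purged={e.com}
Op 14: insert f.com -> 10.0.0.4 (expiry=41+2=43). clock=41
Op 15: insert a.com -> 10.0.0.5 (expiry=41+2=43). clock=41
Op 16: tick 15 -> clock=56. purged={a.com,f.com}
Final cache (unexpired): {} -> size=0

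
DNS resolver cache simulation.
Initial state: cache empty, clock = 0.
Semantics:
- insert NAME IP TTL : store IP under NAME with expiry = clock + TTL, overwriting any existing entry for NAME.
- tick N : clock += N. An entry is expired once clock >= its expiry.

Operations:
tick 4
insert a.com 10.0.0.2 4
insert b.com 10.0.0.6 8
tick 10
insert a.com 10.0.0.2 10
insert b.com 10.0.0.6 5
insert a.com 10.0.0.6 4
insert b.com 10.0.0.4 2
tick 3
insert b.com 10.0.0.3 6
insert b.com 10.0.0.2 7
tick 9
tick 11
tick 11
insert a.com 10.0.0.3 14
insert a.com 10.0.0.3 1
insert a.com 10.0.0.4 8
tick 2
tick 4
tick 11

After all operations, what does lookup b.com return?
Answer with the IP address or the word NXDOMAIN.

Op 1: tick 4 -> clock=4.
Op 2: insert a.com -> 10.0.0.2 (expiry=4+4=8). clock=4
Op 3: insert b.com -> 10.0.0.6 (expiry=4+8=12). clock=4
Op 4: tick 10 -> clock=14. purged={a.com,b.com}
Op 5: insert a.com -> 10.0.0.2 (expiry=14+10=24). clock=14
Op 6: insert b.com -> 10.0.0.6 (expiry=14+5=19). clock=14
Op 7: insert a.com -> 10.0.0.6 (expiry=14+4=18). clock=14
Op 8: insert b.com -> 10.0.0.4 (expiry=14+2=16). clock=14
Op 9: tick 3 -> clock=17. purged={b.com}
Op 10: insert b.com -> 10.0.0.3 (expiry=17+6=23). clock=17
Op 11: insert b.com -> 10.0.0.2 (expiry=17+7=24). clock=17
Op 12: tick 9 -> clock=26. purged={a.com,b.com}
Op 13: tick 11 -> clock=37.
Op 14: tick 11 -> clock=48.
Op 15: insert a.com -> 10.0.0.3 (expiry=48+14=62). clock=48
Op 16: insert a.com -> 10.0.0.3 (expiry=48+1=49). clock=48
Op 17: insert a.com -> 10.0.0.4 (expiry=48+8=56). clock=48
Op 18: tick 2 -> clock=50.
Op 19: tick 4 -> clock=54.
Op 20: tick 11 -> clock=65. purged={a.com}
lookup b.com: not in cache (expired or never inserted)

Answer: NXDOMAIN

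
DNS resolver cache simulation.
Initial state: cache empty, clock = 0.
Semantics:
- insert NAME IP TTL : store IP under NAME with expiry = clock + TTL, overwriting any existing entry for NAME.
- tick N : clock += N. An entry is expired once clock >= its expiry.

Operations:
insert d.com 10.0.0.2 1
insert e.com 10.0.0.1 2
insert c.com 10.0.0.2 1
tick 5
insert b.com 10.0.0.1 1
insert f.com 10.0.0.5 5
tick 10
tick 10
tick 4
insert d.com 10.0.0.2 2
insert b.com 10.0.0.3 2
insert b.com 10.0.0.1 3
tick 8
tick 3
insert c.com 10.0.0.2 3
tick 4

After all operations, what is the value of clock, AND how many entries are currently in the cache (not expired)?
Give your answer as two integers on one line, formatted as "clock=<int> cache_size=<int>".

Answer: clock=44 cache_size=0

Derivation:
Op 1: insert d.com -> 10.0.0.2 (expiry=0+1=1). clock=0
Op 2: insert e.com -> 10.0.0.1 (expiry=0+2=2). clock=0
Op 3: insert c.com -> 10.0.0.2 (expiry=0+1=1). clock=0
Op 4: tick 5 -> clock=5. purged={c.com,d.com,e.com}
Op 5: insert b.com -> 10.0.0.1 (expiry=5+1=6). clock=5
Op 6: insert f.com -> 10.0.0.5 (expiry=5+5=10). clock=5
Op 7: tick 10 -> clock=15. purged={b.com,f.com}
Op 8: tick 10 -> clock=25.
Op 9: tick 4 -> clock=29.
Op 10: insert d.com -> 10.0.0.2 (expiry=29+2=31). clock=29
Op 11: insert b.com -> 10.0.0.3 (expiry=29+2=31). clock=29
Op 12: insert b.com -> 10.0.0.1 (expiry=29+3=32). clock=29
Op 13: tick 8 -> clock=37. purged={b.com,d.com}
Op 14: tick 3 -> clock=40.
Op 15: insert c.com -> 10.0.0.2 (expiry=40+3=43). clock=40
Op 16: tick 4 -> clock=44. purged={c.com}
Final clock = 44
Final cache (unexpired): {} -> size=0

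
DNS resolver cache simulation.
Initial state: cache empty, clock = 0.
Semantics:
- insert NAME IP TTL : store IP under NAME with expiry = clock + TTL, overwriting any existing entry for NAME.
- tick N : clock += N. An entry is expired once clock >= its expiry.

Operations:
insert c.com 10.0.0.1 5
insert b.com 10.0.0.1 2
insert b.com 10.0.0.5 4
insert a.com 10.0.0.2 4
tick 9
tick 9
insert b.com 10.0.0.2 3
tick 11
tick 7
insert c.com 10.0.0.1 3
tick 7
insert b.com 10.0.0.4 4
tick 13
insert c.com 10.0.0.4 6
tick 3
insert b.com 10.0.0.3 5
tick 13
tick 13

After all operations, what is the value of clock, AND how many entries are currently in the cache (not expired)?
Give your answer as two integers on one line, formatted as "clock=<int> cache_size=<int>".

Answer: clock=85 cache_size=0

Derivation:
Op 1: insert c.com -> 10.0.0.1 (expiry=0+5=5). clock=0
Op 2: insert b.com -> 10.0.0.1 (expiry=0+2=2). clock=0
Op 3: insert b.com -> 10.0.0.5 (expiry=0+4=4). clock=0
Op 4: insert a.com -> 10.0.0.2 (expiry=0+4=4). clock=0
Op 5: tick 9 -> clock=9. purged={a.com,b.com,c.com}
Op 6: tick 9 -> clock=18.
Op 7: insert b.com -> 10.0.0.2 (expiry=18+3=21). clock=18
Op 8: tick 11 -> clock=29. purged={b.com}
Op 9: tick 7 -> clock=36.
Op 10: insert c.com -> 10.0.0.1 (expiry=36+3=39). clock=36
Op 11: tick 7 -> clock=43. purged={c.com}
Op 12: insert b.com -> 10.0.0.4 (expiry=43+4=47). clock=43
Op 13: tick 13 -> clock=56. purged={b.com}
Op 14: insert c.com -> 10.0.0.4 (expiry=56+6=62). clock=56
Op 15: tick 3 -> clock=59.
Op 16: insert b.com -> 10.0.0.3 (expiry=59+5=64). clock=59
Op 17: tick 13 -> clock=72. purged={b.com,c.com}
Op 18: tick 13 -> clock=85.
Final clock = 85
Final cache (unexpired): {} -> size=0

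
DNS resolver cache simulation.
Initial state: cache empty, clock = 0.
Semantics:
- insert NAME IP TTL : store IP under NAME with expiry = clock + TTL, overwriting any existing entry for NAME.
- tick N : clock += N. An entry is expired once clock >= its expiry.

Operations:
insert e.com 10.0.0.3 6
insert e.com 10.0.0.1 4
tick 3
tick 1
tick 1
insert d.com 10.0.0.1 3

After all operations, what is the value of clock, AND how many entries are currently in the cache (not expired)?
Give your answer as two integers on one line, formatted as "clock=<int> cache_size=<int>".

Answer: clock=5 cache_size=1

Derivation:
Op 1: insert e.com -> 10.0.0.3 (expiry=0+6=6). clock=0
Op 2: insert e.com -> 10.0.0.1 (expiry=0+4=4). clock=0
Op 3: tick 3 -> clock=3.
Op 4: tick 1 -> clock=4. purged={e.com}
Op 5: tick 1 -> clock=5.
Op 6: insert d.com -> 10.0.0.1 (expiry=5+3=8). clock=5
Final clock = 5
Final cache (unexpired): {d.com} -> size=1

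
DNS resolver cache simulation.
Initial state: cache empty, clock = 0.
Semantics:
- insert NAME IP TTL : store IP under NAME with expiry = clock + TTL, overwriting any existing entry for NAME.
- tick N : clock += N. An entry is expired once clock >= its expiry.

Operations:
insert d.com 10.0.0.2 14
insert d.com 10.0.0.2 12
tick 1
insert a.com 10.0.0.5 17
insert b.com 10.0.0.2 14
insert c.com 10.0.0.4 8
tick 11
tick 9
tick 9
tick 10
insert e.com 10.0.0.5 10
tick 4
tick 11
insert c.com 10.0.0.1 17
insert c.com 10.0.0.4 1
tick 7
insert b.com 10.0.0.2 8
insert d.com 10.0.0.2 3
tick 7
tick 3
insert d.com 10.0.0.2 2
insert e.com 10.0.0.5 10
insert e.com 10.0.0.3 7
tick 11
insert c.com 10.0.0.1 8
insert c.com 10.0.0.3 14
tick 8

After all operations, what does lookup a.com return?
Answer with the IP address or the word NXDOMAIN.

Op 1: insert d.com -> 10.0.0.2 (expiry=0+14=14). clock=0
Op 2: insert d.com -> 10.0.0.2 (expiry=0+12=12). clock=0
Op 3: tick 1 -> clock=1.
Op 4: insert a.com -> 10.0.0.5 (expiry=1+17=18). clock=1
Op 5: insert b.com -> 10.0.0.2 (expiry=1+14=15). clock=1
Op 6: insert c.com -> 10.0.0.4 (expiry=1+8=9). clock=1
Op 7: tick 11 -> clock=12. purged={c.com,d.com}
Op 8: tick 9 -> clock=21. purged={a.com,b.com}
Op 9: tick 9 -> clock=30.
Op 10: tick 10 -> clock=40.
Op 11: insert e.com -> 10.0.0.5 (expiry=40+10=50). clock=40
Op 12: tick 4 -> clock=44.
Op 13: tick 11 -> clock=55. purged={e.com}
Op 14: insert c.com -> 10.0.0.1 (expiry=55+17=72). clock=55
Op 15: insert c.com -> 10.0.0.4 (expiry=55+1=56). clock=55
Op 16: tick 7 -> clock=62. purged={c.com}
Op 17: insert b.com -> 10.0.0.2 (expiry=62+8=70). clock=62
Op 18: insert d.com -> 10.0.0.2 (expiry=62+3=65). clock=62
Op 19: tick 7 -> clock=69. purged={d.com}
Op 20: tick 3 -> clock=72. purged={b.com}
Op 21: insert d.com -> 10.0.0.2 (expiry=72+2=74). clock=72
Op 22: insert e.com -> 10.0.0.5 (expiry=72+10=82). clock=72
Op 23: insert e.com -> 10.0.0.3 (expiry=72+7=79). clock=72
Op 24: tick 11 -> clock=83. purged={d.com,e.com}
Op 25: insert c.com -> 10.0.0.1 (expiry=83+8=91). clock=83
Op 26: insert c.com -> 10.0.0.3 (expiry=83+14=97). clock=83
Op 27: tick 8 -> clock=91.
lookup a.com: not in cache (expired or never inserted)

Answer: NXDOMAIN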